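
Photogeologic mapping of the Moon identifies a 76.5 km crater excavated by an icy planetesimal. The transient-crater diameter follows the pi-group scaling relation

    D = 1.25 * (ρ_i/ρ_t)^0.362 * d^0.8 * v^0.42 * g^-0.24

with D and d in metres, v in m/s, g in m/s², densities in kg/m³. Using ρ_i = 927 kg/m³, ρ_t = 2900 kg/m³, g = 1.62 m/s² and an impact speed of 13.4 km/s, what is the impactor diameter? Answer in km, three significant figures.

Rearranging for d: d = [D / (1.25 · (927/2900)^0.362 · 13400^0.42 · 1.62^-0.24)]^(1/0.8).
D = 76500 m.
(927/2900)^0.362 = 0.6618
13400^0.42 = 54.12
1.62^-0.24 = 0.8907
Denominator = 1.25 × 0.6618 × 54.12 × 0.8907 = 39.88
D / 39.88 = 76500 / 39.88 = 1918
d = 1918^(1/0.8) = 1918^1.25 = 12693 m

d ≈ 12.7 km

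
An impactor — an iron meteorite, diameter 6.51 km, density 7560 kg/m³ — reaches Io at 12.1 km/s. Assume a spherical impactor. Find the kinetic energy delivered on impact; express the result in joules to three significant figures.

d = 6510 m; v = 12100 m/s.
Mass m = (π/6) ρ d³ = (π/6) × 7560 × (6510)³ = 1.092 × 10^15 kg
E = ½ m v² = 0.5 × 1.092 × 10^15 × (12100)² = 7.994 × 10^22 J

E ≈ 7.99 × 10^22 J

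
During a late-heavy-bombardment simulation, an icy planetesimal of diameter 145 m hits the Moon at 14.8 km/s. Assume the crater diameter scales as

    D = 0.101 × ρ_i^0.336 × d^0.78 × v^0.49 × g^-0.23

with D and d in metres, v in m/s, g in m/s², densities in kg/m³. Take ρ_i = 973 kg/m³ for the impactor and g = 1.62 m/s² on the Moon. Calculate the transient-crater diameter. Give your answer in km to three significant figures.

D ≈ 4.89 km

In SI units: v = 14800 m/s.
ρ_i^0.336 = 973^0.336 = 10.09
d^0.78 = 145^0.78 = 48.51
v^0.49 = 14800^0.49 = 110.5
g^-0.23 = 1.62^-0.23 = 0.8950
D = 0.101 × 10.09 × 48.51 × 110.5 × 0.8950 = 4889 m
   = 4.889 km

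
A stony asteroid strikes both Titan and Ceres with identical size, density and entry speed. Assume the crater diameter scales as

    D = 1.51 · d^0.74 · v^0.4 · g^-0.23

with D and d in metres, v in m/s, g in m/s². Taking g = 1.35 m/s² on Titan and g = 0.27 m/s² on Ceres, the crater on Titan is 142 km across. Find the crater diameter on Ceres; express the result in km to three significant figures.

D ≈ 206 km

All impactor-dependent factors cancel in the ratio, leaving D_Ceres/D_Titan = (g_Ceres/g_Titan)^-0.23.
(0.27/1.35)^-0.23 = 0.2000^-0.23 = 1.448
D_Ceres = 1.448 × 142 km = 206 km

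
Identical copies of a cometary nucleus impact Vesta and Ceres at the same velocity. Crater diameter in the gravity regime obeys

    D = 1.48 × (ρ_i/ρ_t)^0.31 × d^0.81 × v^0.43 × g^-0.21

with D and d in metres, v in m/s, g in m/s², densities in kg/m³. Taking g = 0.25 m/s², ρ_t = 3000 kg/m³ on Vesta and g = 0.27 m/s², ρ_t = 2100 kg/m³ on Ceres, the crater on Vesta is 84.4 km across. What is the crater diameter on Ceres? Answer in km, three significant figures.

D ≈ 92.8 km

The impactor-only factors (d, v, ρ_i) cancel in the ratio, leaving D_Ceres/D_Vesta = (g_Ceres/g_Vesta)^-0.21 · (ρ_t,Vesta/ρ_t,Ceres)^0.31.
(0.27/0.25)^-0.21 = 1.080^-0.21 = 0.9840
(3000/2100)^0.31 = 1.429^0.31 = 1.117
Ratio = 0.9840 × 1.117 = 1.099
D_Ceres = 1.099 × 84.4 km = 92.8 km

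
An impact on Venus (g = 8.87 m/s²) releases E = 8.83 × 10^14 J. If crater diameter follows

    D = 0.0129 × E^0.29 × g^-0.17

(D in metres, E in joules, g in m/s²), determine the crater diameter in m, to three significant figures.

E^0.29 = (8.83 × 10^14)^0.29 = 2.159 × 10^4
g^-0.17 = 8.87^-0.17 = 0.6900
D = 0.0129 × 2.159 × 10^4 × 0.6900 = 192.2 m

D ≈ 192 m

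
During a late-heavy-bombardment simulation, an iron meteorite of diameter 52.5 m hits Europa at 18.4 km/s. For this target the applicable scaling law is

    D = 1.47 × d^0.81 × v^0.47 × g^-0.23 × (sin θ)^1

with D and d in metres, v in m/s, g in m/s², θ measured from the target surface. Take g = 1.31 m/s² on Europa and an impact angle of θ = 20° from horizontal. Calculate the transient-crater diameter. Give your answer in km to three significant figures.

In SI units: v = 18400 m/s.
d^0.81 = 52.5^0.81 = 24.74
v^0.47 = 18400^0.47 = 101.0
g^-0.23 = 1.31^-0.23 = 0.9398
(sin 20°)^1 = 0.3420^1 = 0.3420
D = 1.47 × 24.74 × 101.0 × 0.9398 × 0.3420 = 1181 m
   = 1.181 km

D ≈ 1.18 km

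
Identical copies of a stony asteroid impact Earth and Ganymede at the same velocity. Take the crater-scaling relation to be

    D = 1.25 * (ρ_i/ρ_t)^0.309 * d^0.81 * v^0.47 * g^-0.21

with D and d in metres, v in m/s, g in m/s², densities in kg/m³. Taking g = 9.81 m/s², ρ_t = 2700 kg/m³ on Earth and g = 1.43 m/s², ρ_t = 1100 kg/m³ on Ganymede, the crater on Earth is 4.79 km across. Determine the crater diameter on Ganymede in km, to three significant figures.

The impactor-only factors (d, v, ρ_i) cancel in the ratio, leaving D_Ganymede/D_Earth = (g_Ganymede/g_Earth)^-0.21 · (ρ_t,Earth/ρ_t,Ganymede)^0.309.
(1.43/9.81)^-0.21 = 0.1458^-0.21 = 1.498
(2700/1100)^0.309 = 2.455^0.309 = 1.320
Ratio = 1.498 × 1.320 = 1.977
D_Ganymede = 1.977 × 4.79 km = 9.47 km

D ≈ 9.47 km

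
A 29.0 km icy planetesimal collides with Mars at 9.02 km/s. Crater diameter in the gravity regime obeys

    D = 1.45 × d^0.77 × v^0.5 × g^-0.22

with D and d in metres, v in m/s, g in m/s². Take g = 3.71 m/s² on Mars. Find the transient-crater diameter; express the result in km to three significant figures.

In SI units: d = 29000 m, v = 9020 m/s.
d^0.77 = 29000^0.77 = 2729
v^0.5 = 9020^0.5 = 94.97
g^-0.22 = 3.71^-0.22 = 0.7494
D = 1.45 × 2729 × 94.97 × 0.7494 = 2.816 × 10^5 m
   = 281.6 km

D ≈ 282 km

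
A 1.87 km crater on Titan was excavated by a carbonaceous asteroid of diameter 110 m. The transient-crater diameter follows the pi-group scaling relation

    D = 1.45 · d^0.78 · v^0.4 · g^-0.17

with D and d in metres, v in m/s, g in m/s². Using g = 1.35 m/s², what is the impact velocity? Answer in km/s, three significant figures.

Rearranging for v: v = [D / (1.45 · 110^0.78 · 1.35^-0.17)]^(1/0.4).
D = 1870 m.
110^0.78 = 39.11
1.35^-0.17 = 0.9503
Denominator = 1.45 × 39.11 × 0.9503 = 53.89
D / 53.89 = 1870 / 53.89 = 34.70
v = 34.70^(1/0.4) = 34.70^2.5 = 7093 m/s

v ≈ 7.09 km/s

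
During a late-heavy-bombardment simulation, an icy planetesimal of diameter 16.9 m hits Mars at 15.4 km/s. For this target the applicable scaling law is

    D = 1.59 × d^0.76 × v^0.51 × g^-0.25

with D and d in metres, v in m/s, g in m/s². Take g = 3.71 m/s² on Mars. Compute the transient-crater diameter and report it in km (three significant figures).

D ≈ 1.34 km

In SI units: v = 15400 m/s.
d^0.76 = 16.9^0.76 = 8.574
v^0.51 = 15400^0.51 = 136.7
g^-0.25 = 3.71^-0.25 = 0.7205
D = 1.59 × 8.574 × 136.7 × 0.7205 = 1343 m
   = 1.343 km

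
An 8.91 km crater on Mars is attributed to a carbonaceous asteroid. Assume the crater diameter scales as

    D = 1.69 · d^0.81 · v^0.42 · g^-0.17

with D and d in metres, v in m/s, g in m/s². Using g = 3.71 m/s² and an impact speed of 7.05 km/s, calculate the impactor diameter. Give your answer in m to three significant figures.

Rearranging for d: d = [D / (1.69 · 7050^0.42 · 3.71^-0.17)]^(1/0.81).
D = 8910 m.
7050^0.42 = 41.33
3.71^-0.17 = 0.8002
Denominator = 1.69 × 41.33 × 0.8002 = 55.89
D / 55.89 = 8910 / 55.89 = 159.4
d = 159.4^(1/0.81) = 159.4^1.2346 = 523.8 m

d ≈ 524 m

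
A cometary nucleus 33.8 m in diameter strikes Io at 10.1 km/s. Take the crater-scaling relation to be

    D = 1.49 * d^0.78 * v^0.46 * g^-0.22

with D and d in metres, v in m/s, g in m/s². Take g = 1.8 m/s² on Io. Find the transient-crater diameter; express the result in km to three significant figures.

D ≈ 1.42 km

In SI units: v = 10100 m/s.
d^0.78 = 33.8^0.78 = 15.58
v^0.46 = 10100^0.46 = 69.50
g^-0.22 = 1.8^-0.22 = 0.8787
D = 1.49 × 15.58 × 69.50 × 0.8787 = 1418 m
   = 1.418 km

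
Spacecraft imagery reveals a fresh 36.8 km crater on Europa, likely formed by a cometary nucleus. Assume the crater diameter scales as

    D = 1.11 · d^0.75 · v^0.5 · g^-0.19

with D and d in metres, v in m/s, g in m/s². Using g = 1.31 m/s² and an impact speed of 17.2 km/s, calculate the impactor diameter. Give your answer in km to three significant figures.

d ≈ 1.71 km

Rearranging for d: d = [D / (1.11 · 17200^0.5 · 1.31^-0.19)]^(1/0.75).
D = 36800 m.
17200^0.5 = 131.1
1.31^-0.19 = 0.9500
Denominator = 1.11 × 131.1 × 0.9500 = 138.2
D / 138.2 = 36800 / 138.2 = 266.3
d = 266.3^(1/0.75) = 266.3^1.3333 = 1713 m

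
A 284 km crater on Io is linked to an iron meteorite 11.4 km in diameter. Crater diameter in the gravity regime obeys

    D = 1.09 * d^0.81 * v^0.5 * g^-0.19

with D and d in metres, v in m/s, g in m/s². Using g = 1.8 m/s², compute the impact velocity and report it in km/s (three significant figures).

Rearranging for v: v = [D / (1.09 · 11400^0.81 · 1.8^-0.19)]^(1/0.5).
D = 284000 m.
11400^0.81 = 1932
1.8^-0.19 = 0.8943
Denominator = 1.09 × 1932 × 0.8943 = 1883
D / 1883 = 284000 / 1883 = 150.8
v = 150.8^(1/0.5) = 150.8^2 = 22741 m/s

v ≈ 22.7 km/s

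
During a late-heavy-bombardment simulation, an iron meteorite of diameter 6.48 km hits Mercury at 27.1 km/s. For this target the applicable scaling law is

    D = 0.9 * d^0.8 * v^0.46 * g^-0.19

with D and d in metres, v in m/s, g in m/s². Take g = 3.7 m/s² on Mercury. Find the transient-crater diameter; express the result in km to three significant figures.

D ≈ 86.0 km

In SI units: d = 6480 m, v = 27100 m/s.
d^0.8 = 6480^0.8 = 1120
v^0.46 = 27100^0.46 = 109.4
g^-0.19 = 3.7^-0.19 = 0.7799
D = 0.9 × 1120 × 109.4 × 0.7799 = 86004 m
   = 86.00 km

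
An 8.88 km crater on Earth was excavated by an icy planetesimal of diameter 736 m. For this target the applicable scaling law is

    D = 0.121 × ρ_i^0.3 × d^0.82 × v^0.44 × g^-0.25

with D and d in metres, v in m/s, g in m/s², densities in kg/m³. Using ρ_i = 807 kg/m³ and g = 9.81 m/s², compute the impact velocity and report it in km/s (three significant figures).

Rearranging for v: v = [D / (0.121 · 807^0.3 · 736^0.82 · 9.81^-0.25)]^(1/0.44).
D = 8880 m.
807^0.3 = 7.448
736^0.82 = 224.3
9.81^-0.25 = 0.5650
Denominator = 0.121 × 7.448 × 224.3 × 0.5650 = 114.2
D / 114.2 = 8880 / 114.2 = 77.76
v = 77.76^(1/0.44) = 77.76^2.2727 = 19821 m/s

v ≈ 19.8 km/s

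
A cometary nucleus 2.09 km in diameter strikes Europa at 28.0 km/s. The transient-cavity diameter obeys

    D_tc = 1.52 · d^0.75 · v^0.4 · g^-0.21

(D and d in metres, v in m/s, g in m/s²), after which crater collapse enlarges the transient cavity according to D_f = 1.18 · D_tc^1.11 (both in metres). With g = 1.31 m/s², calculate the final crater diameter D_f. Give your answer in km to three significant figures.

In SI: d = 2090 m, v = 28000 m/s.
d^0.75 = 2090^0.75 = 309.1
v^0.4 = 28000^0.4 = 60.10
g^-0.21 = 1.31^-0.21 = 0.9449
D_tc = 1.52 × 309.1 × 60.10 × 0.9449 = 26680 m
D_f = 1.18 × (26680)^1.11 = 96594 m
     = 96.59 km

D_f ≈ 96.6 km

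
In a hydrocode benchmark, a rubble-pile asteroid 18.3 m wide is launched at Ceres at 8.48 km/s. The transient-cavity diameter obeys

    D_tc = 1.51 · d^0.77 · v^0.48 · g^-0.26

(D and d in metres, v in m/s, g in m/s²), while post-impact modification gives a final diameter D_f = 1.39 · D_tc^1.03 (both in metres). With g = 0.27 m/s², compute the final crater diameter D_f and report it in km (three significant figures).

D_f ≈ 2.65 km

v = 8480 m/s.
d^0.77 = 18.3^0.77 = 9.378
v^0.48 = 8480^0.48 = 76.85
g^-0.26 = 0.27^-0.26 = 1.406
D_tc = 1.51 × 9.378 × 76.85 × 1.406 = 1530 m
D_f = 1.39 × (1530)^1.03 = 2650 m
     = 2.650 km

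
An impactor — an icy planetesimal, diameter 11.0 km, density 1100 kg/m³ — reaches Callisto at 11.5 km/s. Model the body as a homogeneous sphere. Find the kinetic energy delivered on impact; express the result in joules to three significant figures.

d = 11000 m; v = 11500 m/s.
Mass m = (π/6) ρ d³ = (π/6) × 1100 × (11000)³ = 7.666 × 10^14 kg
E = ½ m v² = 0.5 × 7.666 × 10^14 × (11500)² = 5.069 × 10^22 J

E ≈ 5.07 × 10^22 J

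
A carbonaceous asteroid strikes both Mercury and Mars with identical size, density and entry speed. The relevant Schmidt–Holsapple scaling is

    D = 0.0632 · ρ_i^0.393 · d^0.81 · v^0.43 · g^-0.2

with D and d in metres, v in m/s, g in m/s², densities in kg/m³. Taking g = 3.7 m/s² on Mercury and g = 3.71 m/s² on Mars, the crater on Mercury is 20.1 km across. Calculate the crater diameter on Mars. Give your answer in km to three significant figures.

D ≈ 20.1 km

All impactor-dependent factors cancel in the ratio, leaving D_Mars/D_Mercury = (g_Mars/g_Mercury)^-0.2.
(3.71/3.7)^-0.2 = 1.003^-0.2 = 0.9994
D_Mars = 0.9994 × 20.1 km = 20.1 km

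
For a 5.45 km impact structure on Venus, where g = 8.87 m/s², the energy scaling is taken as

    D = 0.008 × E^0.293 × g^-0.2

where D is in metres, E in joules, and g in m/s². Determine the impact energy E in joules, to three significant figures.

E ≈ 3.60 × 10^20 J

Rearranging: E = [D / (0.008 · g^-0.2)]^(1/0.293).
D = 5450 m.
g^-0.2 = 8.87^-0.2 = 0.6463
D / (0.008 × 0.6463) = 5450 / (5.170 × 10^-3) = 1.054 × 10^6
E = (1.054 × 10^6)^3.413 = 3.597 × 10^20 J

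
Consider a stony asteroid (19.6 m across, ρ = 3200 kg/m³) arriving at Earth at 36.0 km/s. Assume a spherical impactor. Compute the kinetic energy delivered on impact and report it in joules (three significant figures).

E ≈ 8.18 × 10^15 J

v = 36000 m/s.
Mass m = (π/6) ρ d³ = (π/6) × 3200 × (19.6)³ = 1.262 × 10^7 kg
E = ½ m v² = 0.5 × 1.262 × 10^7 × (36000)² = 8.178 × 10^15 J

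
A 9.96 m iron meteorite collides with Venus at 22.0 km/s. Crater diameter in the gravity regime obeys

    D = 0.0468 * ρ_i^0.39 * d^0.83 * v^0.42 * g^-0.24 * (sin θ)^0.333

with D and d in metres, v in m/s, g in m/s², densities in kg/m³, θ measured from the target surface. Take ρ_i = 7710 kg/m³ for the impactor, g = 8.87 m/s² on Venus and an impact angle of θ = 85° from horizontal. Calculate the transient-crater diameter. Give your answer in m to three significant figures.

In SI units: v = 22000 m/s.
ρ_i^0.39 = 7710^0.39 = 32.81
d^0.83 = 9.96^0.83 = 6.738
v^0.42 = 22000^0.42 = 66.65
g^-0.24 = 8.87^-0.24 = 0.5922
(sin 85°)^0.333 = 0.9962^0.333 = 0.9987
D = 0.0468 × 32.81 × 6.738 × 66.65 × 0.5922 × 0.9987 = 407.8 m

D ≈ 408 m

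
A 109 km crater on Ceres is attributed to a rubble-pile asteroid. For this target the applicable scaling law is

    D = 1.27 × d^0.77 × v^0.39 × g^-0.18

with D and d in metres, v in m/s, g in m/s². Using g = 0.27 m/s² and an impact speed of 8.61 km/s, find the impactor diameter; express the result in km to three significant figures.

Rearranging for d: d = [D / (1.27 · 8610^0.39 · 0.27^-0.18)]^(1/0.77).
D = 109000 m.
8610^0.39 = 34.25
0.27^-0.18 = 1.266
Denominator = 1.27 × 34.25 × 1.266 = 55.07
D / 55.07 = 109000 / 55.07 = 1979
d = 1979^(1/0.77) = 1979^1.2987 = 19103 m

d ≈ 19.1 km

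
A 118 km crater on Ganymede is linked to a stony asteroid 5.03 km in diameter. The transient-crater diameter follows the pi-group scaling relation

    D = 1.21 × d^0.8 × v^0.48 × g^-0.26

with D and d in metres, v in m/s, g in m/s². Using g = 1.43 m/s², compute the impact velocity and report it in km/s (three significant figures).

Rearranging for v: v = [D / (1.21 · 5030^0.8 · 1.43^-0.26)]^(1/0.48).
D = 118000 m.
5030^0.8 = 914.6
1.43^-0.26 = 0.9112
Denominator = 1.21 × 914.6 × 0.9112 = 1008
D / 1008 = 118000 / 1008 = 117.1
v = 117.1^(1/0.48) = 117.1^2.0833 = 20390 m/s

v ≈ 20.4 km/s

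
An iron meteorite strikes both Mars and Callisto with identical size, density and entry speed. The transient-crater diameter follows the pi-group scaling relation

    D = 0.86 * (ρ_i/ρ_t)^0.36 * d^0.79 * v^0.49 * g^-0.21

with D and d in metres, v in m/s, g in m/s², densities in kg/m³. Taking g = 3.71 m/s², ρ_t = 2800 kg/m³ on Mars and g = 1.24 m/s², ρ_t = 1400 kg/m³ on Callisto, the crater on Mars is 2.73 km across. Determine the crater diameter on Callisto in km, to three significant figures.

D ≈ 4.41 km

The impactor-only factors (d, v, ρ_i) cancel in the ratio, leaving D_Callisto/D_Mars = (g_Callisto/g_Mars)^-0.21 · (ρ_t,Mars/ρ_t,Callisto)^0.36.
(1.24/3.71)^-0.21 = 0.3342^-0.21 = 1.259
(2800/1400)^0.36 = 2.000^0.36 = 1.283
Ratio = 1.259 × 1.283 = 1.615
D_Callisto = 1.615 × 2.73 km = 4.41 km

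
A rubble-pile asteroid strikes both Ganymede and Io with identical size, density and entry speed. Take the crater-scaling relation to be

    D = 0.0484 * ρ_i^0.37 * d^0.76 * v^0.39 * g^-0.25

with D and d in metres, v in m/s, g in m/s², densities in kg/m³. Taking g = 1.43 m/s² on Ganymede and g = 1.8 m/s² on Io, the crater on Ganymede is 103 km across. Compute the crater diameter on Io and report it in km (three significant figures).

D ≈ 97.2 km

All impactor-dependent factors cancel in the ratio, leaving D_Io/D_Ganymede = (g_Io/g_Ganymede)^-0.25.
(1.8/1.43)^-0.25 = 1.259^-0.25 = 0.9440
D_Io = 0.9440 × 103 km = 97.2 km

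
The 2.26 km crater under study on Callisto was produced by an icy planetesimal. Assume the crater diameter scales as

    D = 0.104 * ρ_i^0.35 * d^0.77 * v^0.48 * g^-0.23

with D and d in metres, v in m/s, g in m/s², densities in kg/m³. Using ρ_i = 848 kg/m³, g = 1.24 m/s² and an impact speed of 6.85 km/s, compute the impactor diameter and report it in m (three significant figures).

d ≈ 86.8 m

Rearranging for d: d = [D / (0.104 · 848^0.35 · 6850^0.48 · 1.24^-0.23)]^(1/0.77).
D = 2260 m.
848^0.35 = 10.59
6850^0.48 = 69.36
1.24^-0.23 = 0.9517
Denominator = 0.104 × 10.59 × 69.36 × 0.9517 = 72.70
D / 72.70 = 2260 / 72.70 = 31.09
d = 31.09^(1/0.77) = 31.09^1.2987 = 86.79 m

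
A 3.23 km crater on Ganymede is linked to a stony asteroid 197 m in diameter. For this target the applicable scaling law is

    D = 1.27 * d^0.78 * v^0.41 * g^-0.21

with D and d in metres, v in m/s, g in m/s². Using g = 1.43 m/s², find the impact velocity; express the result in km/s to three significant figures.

Rearranging for v: v = [D / (1.27 · 197^0.78 · 1.43^-0.21)]^(1/0.41).
D = 3230 m.
197^0.78 = 61.61
1.43^-0.21 = 0.9276
Denominator = 1.27 × 61.61 × 0.9276 = 72.58
D / 72.58 = 3230 / 72.58 = 44.50
v = 44.50^(1/0.41) = 44.50^2.439 = 10480 m/s

v ≈ 10.5 km/s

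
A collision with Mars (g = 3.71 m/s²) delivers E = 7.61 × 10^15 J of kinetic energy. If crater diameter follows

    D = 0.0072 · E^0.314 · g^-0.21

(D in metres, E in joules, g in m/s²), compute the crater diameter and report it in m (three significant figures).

D ≈ 530 m

E^0.314 = (7.61 × 10^15)^0.314 = 9.700 × 10^4
g^-0.21 = 3.71^-0.21 = 0.7593
D = 0.0072 × 9.700 × 10^4 × 0.7593 = 530.3 m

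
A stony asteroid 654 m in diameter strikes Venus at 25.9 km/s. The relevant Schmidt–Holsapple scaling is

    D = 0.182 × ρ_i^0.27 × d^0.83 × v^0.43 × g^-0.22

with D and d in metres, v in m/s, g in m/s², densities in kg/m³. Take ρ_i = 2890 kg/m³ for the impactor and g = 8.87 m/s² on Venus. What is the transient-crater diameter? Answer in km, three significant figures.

In SI units: v = 25900 m/s.
ρ_i^0.27 = 2890^0.27 = 8.599
d^0.83 = 654^0.83 = 217.2
v^0.43 = 25900^0.43 = 79.02
g^-0.22 = 8.87^-0.22 = 0.6187
D = 0.182 × 8.599 × 217.2 × 79.02 × 0.6187 = 16619 m
   = 16.62 km

D ≈ 16.6 km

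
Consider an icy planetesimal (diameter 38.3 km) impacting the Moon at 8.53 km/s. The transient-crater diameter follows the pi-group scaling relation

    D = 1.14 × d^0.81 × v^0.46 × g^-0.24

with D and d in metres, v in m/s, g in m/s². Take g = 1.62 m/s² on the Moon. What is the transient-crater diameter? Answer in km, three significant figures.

In SI units: d = 38300 m, v = 8530 m/s.
d^0.81 = 38300^0.81 = 5157
v^0.46 = 8530^0.46 = 64.30
g^-0.24 = 1.62^-0.24 = 0.8907
D = 1.14 × 5157 × 64.30 × 0.8907 = 3.367 × 10^5 m
   = 336.7 km

D ≈ 337 km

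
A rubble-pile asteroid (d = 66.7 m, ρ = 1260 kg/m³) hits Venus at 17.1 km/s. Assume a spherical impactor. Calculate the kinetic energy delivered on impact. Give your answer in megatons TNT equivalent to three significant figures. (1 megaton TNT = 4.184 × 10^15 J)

E ≈ 6.84 Mt TNT

v = 17100 m/s.
Mass m = (π/6) ρ d³ = (π/6) × 1260 × (66.7)³ = 1.958 × 10^8 kg
E = ½ m v² = 0.5 × 1.958 × 10^8 × (17100)² = 2.863 × 10^16 J
   = 2.863 × 10^16 / 4.184×10^15 = 6.843 Mt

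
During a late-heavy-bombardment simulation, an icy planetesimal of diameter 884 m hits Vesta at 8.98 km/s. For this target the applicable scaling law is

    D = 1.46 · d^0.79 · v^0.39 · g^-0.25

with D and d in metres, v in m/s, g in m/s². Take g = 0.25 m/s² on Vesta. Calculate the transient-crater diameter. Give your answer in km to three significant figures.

D ≈ 15.3 km

In SI units: v = 8980 m/s.
d^0.79 = 884^0.79 = 212.7
v^0.39 = 8980^0.39 = 34.82
g^-0.25 = 0.25^-0.25 = 1.414
D = 1.46 × 212.7 × 34.82 × 1.414 = 15290 m
   = 15.29 km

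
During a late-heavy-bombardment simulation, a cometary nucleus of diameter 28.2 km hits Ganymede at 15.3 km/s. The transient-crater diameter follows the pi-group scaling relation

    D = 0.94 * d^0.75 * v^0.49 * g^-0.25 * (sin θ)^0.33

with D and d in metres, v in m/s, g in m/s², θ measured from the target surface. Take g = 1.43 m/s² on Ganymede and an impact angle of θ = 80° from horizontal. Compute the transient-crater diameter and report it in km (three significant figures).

D ≈ 209 km

In SI units: d = 28200 m, v = 15300 m/s.
d^0.75 = 28200^0.75 = 2176
v^0.49 = 15300^0.49 = 112.3
g^-0.25 = 1.43^-0.25 = 0.9145
(sin 80°)^0.33 = 0.9848^0.33 = 0.9950
D = 0.94 × 2176 × 112.3 × 0.9145 × 0.9950 = 2.090 × 10^5 m
   = 209.0 km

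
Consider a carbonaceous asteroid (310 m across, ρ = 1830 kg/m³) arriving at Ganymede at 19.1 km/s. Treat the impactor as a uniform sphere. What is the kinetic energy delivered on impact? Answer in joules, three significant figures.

v = 19100 m/s.
Mass m = (π/6) ρ d³ = (π/6) × 1830 × (310)³ = 2.855 × 10^10 kg
E = ½ m v² = 0.5 × 2.855 × 10^10 × (19100)² = 5.208 × 10^18 J

E ≈ 5.21 × 10^18 J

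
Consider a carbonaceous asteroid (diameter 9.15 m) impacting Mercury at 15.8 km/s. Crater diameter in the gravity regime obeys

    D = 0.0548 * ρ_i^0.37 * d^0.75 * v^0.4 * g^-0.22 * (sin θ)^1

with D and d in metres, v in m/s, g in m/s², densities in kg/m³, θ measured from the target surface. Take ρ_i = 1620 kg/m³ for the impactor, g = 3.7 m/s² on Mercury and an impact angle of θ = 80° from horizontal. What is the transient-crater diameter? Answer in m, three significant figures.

In SI units: v = 15800 m/s.
ρ_i^0.37 = 1620^0.37 = 15.40
d^0.75 = 9.15^0.75 = 5.261
v^0.4 = 15800^0.4 = 47.80
g^-0.22 = 3.7^-0.22 = 0.7499
(sin 80°)^1 = 0.9848^1 = 0.9848
D = 0.0548 × 15.40 × 5.261 × 47.80 × 0.7499 × 0.9848 = 156.7 m

D ≈ 157 m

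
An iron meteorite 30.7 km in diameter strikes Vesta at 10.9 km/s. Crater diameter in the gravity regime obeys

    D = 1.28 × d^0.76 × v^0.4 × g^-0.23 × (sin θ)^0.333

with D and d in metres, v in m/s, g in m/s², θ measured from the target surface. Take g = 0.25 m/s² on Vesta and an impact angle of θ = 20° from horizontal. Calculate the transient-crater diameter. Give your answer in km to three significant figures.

D ≈ 131 km

In SI units: d = 30700 m, v = 10900 m/s.
d^0.76 = 30700^0.76 = 2572
v^0.4 = 10900^0.4 = 41.21
g^-0.23 = 0.25^-0.23 = 1.376
(sin 20°)^0.333 = 0.3420^0.333 = 0.6996
D = 1.28 × 2572 × 41.21 × 1.376 × 0.6996 = 1.306 × 10^5 m
   = 130.6 km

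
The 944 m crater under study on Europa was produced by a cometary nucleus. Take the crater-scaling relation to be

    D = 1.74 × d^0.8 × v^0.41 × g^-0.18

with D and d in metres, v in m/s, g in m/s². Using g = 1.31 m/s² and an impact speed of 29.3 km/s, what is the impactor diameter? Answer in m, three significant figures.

Rearranging for d: d = [D / (1.74 · 29300^0.41 · 1.31^-0.18)]^(1/0.8).
29300^0.41 = 67.83
1.31^-0.18 = 0.9526
Denominator = 1.74 × 67.83 × 0.9526 = 112.4
D / 112.4 = 944 / 112.4 = 8.399
d = 8.399^(1/0.8) = 8.399^1.25 = 14.30 m

d ≈ 14.3 m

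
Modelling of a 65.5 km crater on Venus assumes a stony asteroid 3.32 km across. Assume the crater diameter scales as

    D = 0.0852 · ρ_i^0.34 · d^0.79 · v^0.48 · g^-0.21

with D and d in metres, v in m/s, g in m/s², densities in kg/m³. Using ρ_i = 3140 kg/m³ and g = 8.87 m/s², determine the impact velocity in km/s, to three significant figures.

Rearranging for v: v = [D / (0.0852 · 3140^0.34 · 3320^0.79 · 8.87^-0.21)]^(1/0.48).
D = 65500 m.
3140^0.34 = 15.45
3320^0.79 = 604.9
8.87^-0.21 = 0.6323
Denominator = 0.0852 × 15.45 × 604.9 × 0.6323 = 503.5
D / 503.5 = 65500 / 503.5 = 130.1
v = 130.1^(1/0.48) = 130.1^2.0833 = 25391 m/s

v ≈ 25.4 km/s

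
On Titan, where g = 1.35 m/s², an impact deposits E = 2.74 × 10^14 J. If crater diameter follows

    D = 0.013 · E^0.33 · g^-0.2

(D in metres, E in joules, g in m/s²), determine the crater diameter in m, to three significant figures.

E^0.33 = (2.74 × 10^14)^0.33 = 5.814 × 10^4
g^-0.2 = 1.35^-0.2 = 0.9417
D = 0.013 × 5.814 × 10^4 × 0.9417 = 711.8 m

D ≈ 712 m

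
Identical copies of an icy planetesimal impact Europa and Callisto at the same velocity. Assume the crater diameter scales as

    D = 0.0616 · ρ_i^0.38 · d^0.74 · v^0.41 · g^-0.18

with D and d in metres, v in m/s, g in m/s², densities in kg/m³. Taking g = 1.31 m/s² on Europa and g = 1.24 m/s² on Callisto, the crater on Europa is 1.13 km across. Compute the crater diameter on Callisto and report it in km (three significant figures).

D ≈ 1.14 km

All impactor-dependent factors cancel in the ratio, leaving D_Callisto/D_Europa = (g_Callisto/g_Europa)^-0.18.
(1.24/1.31)^-0.18 = 0.9466^-0.18 = 1.010
D_Callisto = 1.010 × 1.13 km = 1.14 km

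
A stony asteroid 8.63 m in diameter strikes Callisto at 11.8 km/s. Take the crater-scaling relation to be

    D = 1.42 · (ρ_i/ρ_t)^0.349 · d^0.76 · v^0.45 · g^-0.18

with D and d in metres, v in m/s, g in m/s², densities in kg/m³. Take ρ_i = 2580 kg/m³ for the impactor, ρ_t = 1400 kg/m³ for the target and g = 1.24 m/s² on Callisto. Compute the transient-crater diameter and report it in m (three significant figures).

D ≈ 591 m

In SI units: v = 11800 m/s.
(ρ_i/ρ_t)^0.349 = (2580/1400)^0.349 = 1.238
d^0.76 = 8.63^0.76 = 5.145
v^0.45 = 11800^0.45 = 67.97
g^-0.18 = 1.24^-0.18 = 0.9620
D = 1.42 × 1.238 × 5.145 × 67.97 × 0.9620 = 591.4 m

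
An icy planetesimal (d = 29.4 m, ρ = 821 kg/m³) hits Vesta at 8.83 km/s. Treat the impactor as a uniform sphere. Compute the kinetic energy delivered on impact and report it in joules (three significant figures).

v = 8830 m/s.
Mass m = (π/6) ρ d³ = (π/6) × 821 × (29.4)³ = 1.092 × 10^7 kg
E = ½ m v² = 0.5 × 1.092 × 10^7 × (8830)² = 4.257 × 10^14 J

E ≈ 4.26 × 10^14 J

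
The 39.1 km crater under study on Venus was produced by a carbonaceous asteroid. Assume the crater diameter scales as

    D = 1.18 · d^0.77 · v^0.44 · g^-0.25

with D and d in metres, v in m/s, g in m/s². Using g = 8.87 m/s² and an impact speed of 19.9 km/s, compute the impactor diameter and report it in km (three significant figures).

d ≈ 5.27 km

Rearranging for d: d = [D / (1.18 · 19900^0.44 · 8.87^-0.25)]^(1/0.77).
D = 39100 m.
19900^0.44 = 77.89
8.87^-0.25 = 0.5795
Denominator = 1.18 × 77.89 × 0.5795 = 53.26
D / 53.26 = 39100 / 53.26 = 734.1
d = 734.1^(1/0.77) = 734.1^1.2987 = 5269 m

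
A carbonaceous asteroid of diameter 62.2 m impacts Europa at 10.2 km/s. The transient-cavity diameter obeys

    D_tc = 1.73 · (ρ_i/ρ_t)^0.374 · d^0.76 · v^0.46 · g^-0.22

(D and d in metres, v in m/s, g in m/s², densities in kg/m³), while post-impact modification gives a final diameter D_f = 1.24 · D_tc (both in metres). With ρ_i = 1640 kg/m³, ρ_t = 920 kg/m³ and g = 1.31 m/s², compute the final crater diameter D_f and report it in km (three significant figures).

v = 10200 m/s.
(ρ_i/ρ_t)^0.374 = (1640/920)^0.374 = 1.241
d^0.76 = 62.2^0.76 = 23.08
v^0.46 = 10200^0.46 = 69.82
g^-0.22 = 1.31^-0.22 = 0.9423
D_tc = 1.73 × 1.241 × 23.08 × 69.82 × 0.9423 = 3260 m
D_f = 1.24 × 3260 = 4042 m
     = 4.042 km

D_f ≈ 4.04 km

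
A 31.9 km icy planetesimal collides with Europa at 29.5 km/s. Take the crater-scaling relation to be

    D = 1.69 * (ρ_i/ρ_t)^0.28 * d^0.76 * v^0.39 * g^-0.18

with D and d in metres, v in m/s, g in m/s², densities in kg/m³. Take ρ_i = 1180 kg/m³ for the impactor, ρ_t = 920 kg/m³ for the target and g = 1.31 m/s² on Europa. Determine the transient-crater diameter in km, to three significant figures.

D ≈ 253 km

In SI units: d = 31900 m, v = 29500 m/s.
(ρ_i/ρ_t)^0.28 = (1180/920)^0.28 = 1.072
d^0.76 = 31900^0.76 = 2648
v^0.39 = 29500^0.39 = 55.36
g^-0.18 = 1.31^-0.18 = 0.9526
D = 1.69 × 1.072 × 2648 × 55.36 × 0.9526 = 2.530 × 10^5 m
   = 253.0 km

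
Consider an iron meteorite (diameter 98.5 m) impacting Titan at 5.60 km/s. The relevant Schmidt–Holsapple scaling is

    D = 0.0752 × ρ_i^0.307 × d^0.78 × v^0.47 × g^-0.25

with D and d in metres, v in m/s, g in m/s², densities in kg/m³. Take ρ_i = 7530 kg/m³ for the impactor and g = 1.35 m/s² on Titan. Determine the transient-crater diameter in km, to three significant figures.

D ≈ 2.24 km

In SI units: v = 5600 m/s.
ρ_i^0.307 = 7530^0.307 = 15.49
d^0.78 = 98.5^0.78 = 35.88
v^0.47 = 5600^0.47 = 57.76
g^-0.25 = 1.35^-0.25 = 0.9277
D = 0.0752 × 15.49 × 35.88 × 57.76 × 0.9277 = 2240 m
   = 2.240 km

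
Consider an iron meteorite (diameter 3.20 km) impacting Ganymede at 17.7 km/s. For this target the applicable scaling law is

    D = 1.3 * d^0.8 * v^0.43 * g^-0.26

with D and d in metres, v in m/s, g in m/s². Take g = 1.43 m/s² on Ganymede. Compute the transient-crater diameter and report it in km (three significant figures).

In SI units: d = 3200 m, v = 17700 m/s.
d^0.8 = 3200^0.8 = 637.0
v^0.43 = 17700^0.43 = 67.09
g^-0.26 = 1.43^-0.26 = 0.9112
D = 1.3 × 637.0 × 67.09 × 0.9112 = 50624 m
   = 50.62 km

D ≈ 50.6 km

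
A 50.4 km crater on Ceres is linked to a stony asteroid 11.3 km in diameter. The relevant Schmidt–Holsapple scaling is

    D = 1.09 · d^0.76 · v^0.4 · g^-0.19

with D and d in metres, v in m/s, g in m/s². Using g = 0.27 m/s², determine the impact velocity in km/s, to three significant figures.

Rearranging for v: v = [D / (1.09 · 11300^0.76 · 0.27^-0.19)]^(1/0.4).
D = 50400 m.
11300^0.76 = 1203
0.27^-0.19 = 1.282
Denominator = 1.09 × 1203 × 1.282 = 1681
D / 1681 = 50400 / 1681 = 29.98
v = 29.98^(1/0.4) = 29.98^2.5 = 4921 m/s

v ≈ 4.92 km/s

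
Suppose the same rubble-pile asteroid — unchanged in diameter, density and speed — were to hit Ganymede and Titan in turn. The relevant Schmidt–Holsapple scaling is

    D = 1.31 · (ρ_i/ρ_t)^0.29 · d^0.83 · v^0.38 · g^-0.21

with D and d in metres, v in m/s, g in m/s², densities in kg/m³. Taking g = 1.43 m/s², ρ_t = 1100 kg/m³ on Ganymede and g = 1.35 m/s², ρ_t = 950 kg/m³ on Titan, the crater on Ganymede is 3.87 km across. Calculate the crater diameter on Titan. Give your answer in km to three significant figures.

D ≈ 4.09 km

The impactor-only factors (d, v, ρ_i) cancel in the ratio, leaving D_Titan/D_Ganymede = (g_Titan/g_Ganymede)^-0.21 · (ρ_t,Ganymede/ρ_t,Titan)^0.29.
(1.35/1.43)^-0.21 = 0.9441^-0.21 = 1.012
(1100/950)^0.29 = 1.158^0.29 = 1.043
Ratio = 1.012 × 1.043 = 1.056
D_Titan = 1.056 × 3.87 km = 4.09 km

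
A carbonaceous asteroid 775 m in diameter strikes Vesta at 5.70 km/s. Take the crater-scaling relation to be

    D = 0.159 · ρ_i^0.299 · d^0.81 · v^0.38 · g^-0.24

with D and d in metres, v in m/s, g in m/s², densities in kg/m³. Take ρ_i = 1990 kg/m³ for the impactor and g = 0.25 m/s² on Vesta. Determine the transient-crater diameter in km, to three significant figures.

D ≈ 12.6 km

In SI units: v = 5700 m/s.
ρ_i^0.299 = 1990^0.299 = 9.691
d^0.81 = 775^0.81 = 218.9
v^0.38 = 5700^0.38 = 26.74
g^-0.24 = 0.25^-0.24 = 1.395
D = 0.159 × 9.691 × 218.9 × 26.74 × 1.395 = 12582 m
   = 12.58 km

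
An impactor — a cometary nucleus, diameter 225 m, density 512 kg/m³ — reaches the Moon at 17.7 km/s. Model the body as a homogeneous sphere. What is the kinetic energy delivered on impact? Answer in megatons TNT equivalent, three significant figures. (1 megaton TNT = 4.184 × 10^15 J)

E ≈ 114 Mt TNT

v = 17700 m/s.
Mass m = (π/6) ρ d³ = (π/6) × 512 × (225)³ = 3.054 × 10^9 kg
E = ½ m v² = 0.5 × 3.054 × 10^9 × (17700)² = 4.784 × 10^17 J
   = 4.784 × 10^17 / 4.184×10^15 = 114.3 Mt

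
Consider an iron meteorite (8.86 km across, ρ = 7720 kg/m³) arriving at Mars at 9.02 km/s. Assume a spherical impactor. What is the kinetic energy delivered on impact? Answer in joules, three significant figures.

E ≈ 1.14 × 10^23 J

d = 8860 m; v = 9020 m/s.
Mass m = (π/6) ρ d³ = (π/6) × 7720 × (8860)³ = 2.811 × 10^15 kg
E = ½ m v² = 0.5 × 2.811 × 10^15 × (9020)² = 1.144 × 10^23 J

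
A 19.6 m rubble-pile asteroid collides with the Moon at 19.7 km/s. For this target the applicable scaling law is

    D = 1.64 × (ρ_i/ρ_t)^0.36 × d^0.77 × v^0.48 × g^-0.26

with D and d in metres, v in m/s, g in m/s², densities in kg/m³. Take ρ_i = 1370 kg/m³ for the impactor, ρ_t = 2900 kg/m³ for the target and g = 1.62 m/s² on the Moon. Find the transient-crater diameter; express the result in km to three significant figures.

In SI units: v = 19700 m/s.
(ρ_i/ρ_t)^0.36 = (1370/2900)^0.36 = 0.7634
d^0.77 = 19.6^0.77 = 9.886
v^0.48 = 19700^0.48 = 115.2
g^-0.26 = 1.62^-0.26 = 0.8821
D = 1.64 × 0.7634 × 9.886 × 115.2 × 0.8821 = 1258 m
   = 1.258 km

D ≈ 1.26 km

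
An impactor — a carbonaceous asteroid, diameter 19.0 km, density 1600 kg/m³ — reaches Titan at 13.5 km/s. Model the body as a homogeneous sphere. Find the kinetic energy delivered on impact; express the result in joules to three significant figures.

E ≈ 5.24 × 10^23 J

d = 19000 m; v = 13500 m/s.
Mass m = (π/6) ρ d³ = (π/6) × 1600 × (19000)³ = 5.746 × 10^15 kg
E = ½ m v² = 0.5 × 5.746 × 10^15 × (13500)² = 5.236 × 10^23 J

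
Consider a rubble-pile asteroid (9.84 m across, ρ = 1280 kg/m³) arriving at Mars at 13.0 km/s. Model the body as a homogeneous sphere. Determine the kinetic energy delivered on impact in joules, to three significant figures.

v = 13000 m/s.
Mass m = (π/6) ρ d³ = (π/6) × 1280 × (9.84)³ = 6.385 × 10^5 kg
E = ½ m v² = 0.5 × 6.385 × 10^5 × (13000)² = 5.395 × 10^13 J

E ≈ 5.40 × 10^13 J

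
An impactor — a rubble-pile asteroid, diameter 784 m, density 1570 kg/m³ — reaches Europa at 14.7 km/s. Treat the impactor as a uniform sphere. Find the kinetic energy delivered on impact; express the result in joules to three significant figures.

E ≈ 4.28 × 10^19 J

v = 14700 m/s.
Mass m = (π/6) ρ d³ = (π/6) × 1570 × (784)³ = 3.961 × 10^11 kg
E = ½ m v² = 0.5 × 3.961 × 10^11 × (14700)² = 4.280 × 10^19 J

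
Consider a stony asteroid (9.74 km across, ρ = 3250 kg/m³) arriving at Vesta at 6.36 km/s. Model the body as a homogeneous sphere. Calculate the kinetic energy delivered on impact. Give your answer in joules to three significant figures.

d = 9740 m; v = 6360 m/s.
Mass m = (π/6) ρ d³ = (π/6) × 3250 × (9740)³ = 1.572 × 10^15 kg
E = ½ m v² = 0.5 × 1.572 × 10^15 × (6360)² = 3.179 × 10^22 J

E ≈ 3.18 × 10^22 J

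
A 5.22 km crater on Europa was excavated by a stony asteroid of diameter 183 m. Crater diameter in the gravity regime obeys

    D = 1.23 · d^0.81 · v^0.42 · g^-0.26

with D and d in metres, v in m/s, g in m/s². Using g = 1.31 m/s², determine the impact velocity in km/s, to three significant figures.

Rearranging for v: v = [D / (1.23 · 183^0.81 · 1.31^-0.26)]^(1/0.42).
D = 5220 m.
183^0.81 = 68.01
1.31^-0.26 = 0.9322
Denominator = 1.23 × 68.01 × 0.9322 = 77.98
D / 77.98 = 5220 / 77.98 = 66.94
v = 66.94^(1/0.42) = 66.94^2.381 = 22231 m/s

v ≈ 22.2 km/s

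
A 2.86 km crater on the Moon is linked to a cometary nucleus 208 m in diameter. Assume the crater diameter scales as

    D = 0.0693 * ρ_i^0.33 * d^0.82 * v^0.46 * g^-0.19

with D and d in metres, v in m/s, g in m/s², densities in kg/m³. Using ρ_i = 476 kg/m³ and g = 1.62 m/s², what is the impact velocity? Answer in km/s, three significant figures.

v ≈ 11.7 km/s

Rearranging for v: v = [D / (0.0693 · 476^0.33 · 208^0.82 · 1.62^-0.19)]^(1/0.46).
D = 2860 m.
476^0.33 = 7.649
208^0.82 = 79.58
1.62^-0.19 = 0.9124
Denominator = 0.0693 × 7.649 × 79.58 × 0.9124 = 38.49
D / 38.49 = 2860 / 38.49 = 74.31
v = 74.31^(1/0.46) = 74.31^2.1739 = 11681 m/s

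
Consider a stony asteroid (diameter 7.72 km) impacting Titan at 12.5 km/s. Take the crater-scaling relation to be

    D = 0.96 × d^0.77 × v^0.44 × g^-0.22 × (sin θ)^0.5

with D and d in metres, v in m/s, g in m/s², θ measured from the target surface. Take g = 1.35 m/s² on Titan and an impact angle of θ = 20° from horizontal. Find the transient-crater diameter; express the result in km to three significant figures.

D ≈ 32.9 km

In SI units: d = 7720 m, v = 12500 m/s.
d^0.77 = 7720^0.77 = 985.1
v^0.44 = 12500^0.44 = 63.48
g^-0.22 = 1.35^-0.22 = 0.9361
(sin 20°)^0.5 = 0.3420^0.5 = 0.5848
D = 0.96 × 985.1 × 63.48 × 0.9361 × 0.5848 = 32864 m
   = 32.86 km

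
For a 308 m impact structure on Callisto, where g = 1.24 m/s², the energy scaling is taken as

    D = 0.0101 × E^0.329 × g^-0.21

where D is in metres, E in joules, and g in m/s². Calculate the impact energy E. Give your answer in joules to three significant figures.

Rearranging: E = [D / (0.0101 · g^-0.21)]^(1/0.329).
g^-0.21 = 1.24^-0.21 = 0.9558
D / (0.0101 × 0.9558) = 308 / (9.654 × 10^-3) = 3.190 × 10^4
E = (3.190 × 10^4)^3.0395 = 4.890 × 10^13 J

E ≈ 4.89 × 10^13 J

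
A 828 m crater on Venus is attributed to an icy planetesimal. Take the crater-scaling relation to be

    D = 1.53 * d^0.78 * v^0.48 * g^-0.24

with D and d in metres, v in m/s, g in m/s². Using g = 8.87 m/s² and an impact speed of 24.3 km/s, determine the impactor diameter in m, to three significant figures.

d ≈ 12.5 m

Rearranging for d: d = [D / (1.53 · 24300^0.48 · 8.87^-0.24)]^(1/0.78).
24300^0.48 = 127.4
8.87^-0.24 = 0.5922
Denominator = 1.53 × 127.4 × 0.5922 = 115.4
D / 115.4 = 828 / 115.4 = 7.175
d = 7.175^(1/0.78) = 7.175^1.2821 = 12.51 m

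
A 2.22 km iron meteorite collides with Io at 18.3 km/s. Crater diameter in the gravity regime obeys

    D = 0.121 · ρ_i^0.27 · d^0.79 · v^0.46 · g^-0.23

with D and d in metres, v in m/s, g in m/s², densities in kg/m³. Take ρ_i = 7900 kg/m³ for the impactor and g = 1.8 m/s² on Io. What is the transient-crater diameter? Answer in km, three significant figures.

In SI units: d = 2220 m, v = 18300 m/s.
ρ_i^0.27 = 7900^0.27 = 11.28
d^0.79 = 2220^0.79 = 440.2
v^0.46 = 18300^0.46 = 91.35
g^-0.23 = 1.8^-0.23 = 0.8735
D = 0.121 × 11.28 × 440.2 × 91.35 × 0.8735 = 47942 m
   = 47.94 km

D ≈ 47.9 km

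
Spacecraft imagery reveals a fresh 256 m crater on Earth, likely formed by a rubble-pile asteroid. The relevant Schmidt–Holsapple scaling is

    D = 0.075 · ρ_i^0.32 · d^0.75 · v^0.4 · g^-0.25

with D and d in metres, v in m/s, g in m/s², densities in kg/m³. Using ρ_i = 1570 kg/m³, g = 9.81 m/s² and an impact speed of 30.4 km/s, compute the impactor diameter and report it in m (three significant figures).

Rearranging for d: d = [D / (0.075 · 1570^0.32 · 30400^0.4 · 9.81^-0.25)]^(1/0.75).
1570^0.32 = 10.54
30400^0.4 = 62.11
9.81^-0.25 = 0.5650
Denominator = 0.075 × 10.54 × 62.11 × 0.5650 = 27.74
D / 27.74 = 256 / 27.74 = 9.229
d = 9.229^(1/0.75) = 9.229^1.3333 = 19.36 m

d ≈ 19.4 m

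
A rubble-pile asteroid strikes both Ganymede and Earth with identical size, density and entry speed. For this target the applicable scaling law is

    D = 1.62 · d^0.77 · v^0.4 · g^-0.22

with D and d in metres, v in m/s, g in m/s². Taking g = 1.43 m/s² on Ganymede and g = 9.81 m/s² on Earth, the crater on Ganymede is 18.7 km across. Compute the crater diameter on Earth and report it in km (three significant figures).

D ≈ 12.2 km

All impactor-dependent factors cancel in the ratio, leaving D_Earth/D_Ganymede = (g_Earth/g_Ganymede)^-0.22.
(9.81/1.43)^-0.22 = 6.860^-0.22 = 0.6546
D_Earth = 0.6546 × 18.7 km = 12.2 km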